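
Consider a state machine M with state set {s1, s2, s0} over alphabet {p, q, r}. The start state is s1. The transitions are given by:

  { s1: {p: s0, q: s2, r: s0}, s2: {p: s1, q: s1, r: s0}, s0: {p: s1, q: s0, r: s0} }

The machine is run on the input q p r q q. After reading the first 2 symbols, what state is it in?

start at s1
read 'q': s1 → s2
read 'p': s2 → s1
After 2 symbols: s1.

s1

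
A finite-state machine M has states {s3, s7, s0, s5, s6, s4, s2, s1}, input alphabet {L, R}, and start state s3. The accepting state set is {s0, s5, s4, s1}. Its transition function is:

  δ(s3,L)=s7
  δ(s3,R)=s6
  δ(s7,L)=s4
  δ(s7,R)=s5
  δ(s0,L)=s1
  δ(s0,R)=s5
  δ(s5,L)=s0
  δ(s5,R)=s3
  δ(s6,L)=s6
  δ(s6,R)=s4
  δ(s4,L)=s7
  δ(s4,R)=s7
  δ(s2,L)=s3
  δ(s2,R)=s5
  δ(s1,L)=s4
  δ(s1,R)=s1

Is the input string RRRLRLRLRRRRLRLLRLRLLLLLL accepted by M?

No

s3 → s6 → s4 → s7 → s4 → s7 → s4 → s7 → s4 → s7 → s5 → s3 → s6 → s6 → s4 → s7 → s4 → s7 → s4 → s7 → s4 → s7 → s4 → s7 → s4 → s7
End state s7 is not accepting.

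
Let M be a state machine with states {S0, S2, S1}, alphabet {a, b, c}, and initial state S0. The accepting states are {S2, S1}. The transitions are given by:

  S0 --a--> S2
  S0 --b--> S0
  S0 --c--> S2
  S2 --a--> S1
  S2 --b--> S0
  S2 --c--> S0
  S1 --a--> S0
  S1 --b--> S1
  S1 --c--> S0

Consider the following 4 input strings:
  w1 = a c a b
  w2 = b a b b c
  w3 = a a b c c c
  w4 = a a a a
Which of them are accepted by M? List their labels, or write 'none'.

w2, w4

w1:
  start at S0
  read 'a': S0 → S2
  read 'c': S2 → S0
  read 'a': S0 → S2
  read 'b': S2 → S0
  end S0, rejected
w2:
  start at S0
  read 'b': S0 → S0
  read 'a': S0 → S2
  read 'b': S2 → S0
  read 'b': S0 → S0
  read 'c': S0 → S2
  end S2, accepted
w3:
  start at S0
  read 'a': S0 → S2
  read 'a': S2 → S1
  read 'b': S1 → S1
  read 'c': S1 → S0
  read 'c': S0 → S2
  read 'c': S2 → S0
  end S0, rejected
w4:
  start at S0
  read 'a': S0 → S2
  read 'a': S2 → S1
  read 'a': S1 → S0
  read 'a': S0 → S2
  end S2, accepted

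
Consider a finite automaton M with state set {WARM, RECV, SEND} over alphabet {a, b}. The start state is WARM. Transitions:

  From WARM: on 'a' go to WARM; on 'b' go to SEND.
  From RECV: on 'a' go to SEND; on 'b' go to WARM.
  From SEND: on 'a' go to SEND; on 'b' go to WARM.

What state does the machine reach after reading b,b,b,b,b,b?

WARM

start at WARM
read 'b': WARM → SEND
read 'b': SEND → WARM
read 'b': WARM → SEND
read 'b': SEND → WARM
read 'b': WARM → SEND
read 'b': SEND → WARM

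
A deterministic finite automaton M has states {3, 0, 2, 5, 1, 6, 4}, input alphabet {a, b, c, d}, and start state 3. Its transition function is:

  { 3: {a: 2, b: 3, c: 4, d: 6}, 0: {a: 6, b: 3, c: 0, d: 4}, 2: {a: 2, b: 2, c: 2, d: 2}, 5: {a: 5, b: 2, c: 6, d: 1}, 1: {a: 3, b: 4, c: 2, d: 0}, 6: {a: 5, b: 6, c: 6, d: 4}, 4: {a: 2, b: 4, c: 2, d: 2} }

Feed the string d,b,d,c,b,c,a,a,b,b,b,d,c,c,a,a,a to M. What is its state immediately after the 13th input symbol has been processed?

2

3 → 6 → 6 → 4 → 2 → 2 → 2 → 2 → 2 → 2 → 2 → 2 → 2 → 2
After 13 symbols: 2.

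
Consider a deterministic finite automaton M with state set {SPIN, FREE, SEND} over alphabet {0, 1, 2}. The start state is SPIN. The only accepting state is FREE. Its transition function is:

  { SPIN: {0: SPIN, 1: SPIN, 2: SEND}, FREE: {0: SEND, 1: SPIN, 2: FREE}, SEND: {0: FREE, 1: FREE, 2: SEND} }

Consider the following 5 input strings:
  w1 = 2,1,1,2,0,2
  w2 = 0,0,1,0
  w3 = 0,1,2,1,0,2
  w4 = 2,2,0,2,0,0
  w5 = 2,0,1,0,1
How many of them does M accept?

2

w1:
  start at SPIN
  read '2': SPIN → SEND
  read '1': SEND → FREE
  read '1': FREE → SPIN
  read '2': SPIN → SEND
  read '0': SEND → FREE
  read '2': FREE → FREE
  end FREE, accepted
w2:
  start at SPIN
  read '0': SPIN → SPIN
  read '0': SPIN → SPIN
  read '1': SPIN → SPIN
  read '0': SPIN → SPIN
  end SPIN, rejected
w3:
  start at SPIN
  read '0': SPIN → SPIN
  read '1': SPIN → SPIN
  read '2': SPIN → SEND
  read '1': SEND → FREE
  read '0': FREE → SEND
  read '2': SEND → SEND
  end SEND, rejected
w4:
  start at SPIN
  read '2': SPIN → SEND
  read '2': SEND → SEND
  read '0': SEND → FREE
  read '2': FREE → FREE
  read '0': FREE → SEND
  read '0': SEND → FREE
  end FREE, accepted
w5:
  start at SPIN
  read '2': SPIN → SEND
  read '0': SEND → FREE
  read '1': FREE → SPIN
  read '0': SPIN → SPIN
  read '1': SPIN → SPIN
  end SPIN, rejected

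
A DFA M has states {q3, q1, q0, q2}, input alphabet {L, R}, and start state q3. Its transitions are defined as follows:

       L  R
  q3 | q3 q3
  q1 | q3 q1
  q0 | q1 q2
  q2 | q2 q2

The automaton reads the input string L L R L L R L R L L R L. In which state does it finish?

q3 → q3 → q3 → q3 → q3 → q3 → q3 → q3 → q3 → q3 → q3 → q3 → q3

q3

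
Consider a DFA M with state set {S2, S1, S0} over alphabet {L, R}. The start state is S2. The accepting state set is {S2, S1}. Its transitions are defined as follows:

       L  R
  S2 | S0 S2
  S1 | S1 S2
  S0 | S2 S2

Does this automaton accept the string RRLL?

Yes

S2 → S2 → S2 → S0 → S2
End state S2 is accepting.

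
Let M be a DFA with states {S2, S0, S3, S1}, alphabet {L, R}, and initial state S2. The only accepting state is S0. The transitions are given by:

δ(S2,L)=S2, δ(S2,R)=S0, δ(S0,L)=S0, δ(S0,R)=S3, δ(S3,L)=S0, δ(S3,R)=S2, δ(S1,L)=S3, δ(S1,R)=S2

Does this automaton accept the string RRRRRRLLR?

S2 → S0 → S3 → S2 → S0 → S3 → S2 → S2 → S2 → S0
End state S0 is accepting.

Yes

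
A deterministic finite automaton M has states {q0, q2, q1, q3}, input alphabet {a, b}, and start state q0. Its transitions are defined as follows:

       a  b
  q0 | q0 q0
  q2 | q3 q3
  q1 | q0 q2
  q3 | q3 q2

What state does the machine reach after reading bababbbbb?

q0

start at q0
read 'b': q0 → q0
read 'a': q0 → q0
read 'b': q0 → q0
read 'a': q0 → q0
read 'b': q0 → q0
read 'b': q0 → q0
read 'b': q0 → q0
read 'b': q0 → q0
read 'b': q0 → q0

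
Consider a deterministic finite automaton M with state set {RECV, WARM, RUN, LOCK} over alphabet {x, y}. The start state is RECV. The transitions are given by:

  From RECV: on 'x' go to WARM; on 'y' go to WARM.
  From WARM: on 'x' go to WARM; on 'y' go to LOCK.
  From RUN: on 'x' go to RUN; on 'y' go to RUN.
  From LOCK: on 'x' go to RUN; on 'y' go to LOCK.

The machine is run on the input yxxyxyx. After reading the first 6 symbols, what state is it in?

RECV → WARM → WARM → WARM → LOCK → RUN → RUN
After 6 symbols: RUN.

RUN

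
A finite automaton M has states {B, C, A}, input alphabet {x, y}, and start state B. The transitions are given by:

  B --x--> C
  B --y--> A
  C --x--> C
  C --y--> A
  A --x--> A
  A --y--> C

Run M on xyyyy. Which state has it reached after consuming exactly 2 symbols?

A

B → C → A
After 2 symbols: A.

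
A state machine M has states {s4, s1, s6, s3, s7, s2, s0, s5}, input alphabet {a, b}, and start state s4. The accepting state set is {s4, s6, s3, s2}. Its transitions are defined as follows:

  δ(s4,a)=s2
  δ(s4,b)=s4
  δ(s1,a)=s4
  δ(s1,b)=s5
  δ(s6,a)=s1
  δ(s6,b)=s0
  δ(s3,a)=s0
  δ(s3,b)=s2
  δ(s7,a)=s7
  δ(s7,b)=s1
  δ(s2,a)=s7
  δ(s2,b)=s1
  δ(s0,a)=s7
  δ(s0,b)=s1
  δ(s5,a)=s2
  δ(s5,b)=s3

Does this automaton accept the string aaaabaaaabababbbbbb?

No

s4 → s2 → s7 → s7 → s7 → s1 → s4 → s2 → s7 → s7 → s1 → s4 → s4 → s2 → s1 → s5 → s3 → s2 → s1 → s5
End state s5 is not accepting.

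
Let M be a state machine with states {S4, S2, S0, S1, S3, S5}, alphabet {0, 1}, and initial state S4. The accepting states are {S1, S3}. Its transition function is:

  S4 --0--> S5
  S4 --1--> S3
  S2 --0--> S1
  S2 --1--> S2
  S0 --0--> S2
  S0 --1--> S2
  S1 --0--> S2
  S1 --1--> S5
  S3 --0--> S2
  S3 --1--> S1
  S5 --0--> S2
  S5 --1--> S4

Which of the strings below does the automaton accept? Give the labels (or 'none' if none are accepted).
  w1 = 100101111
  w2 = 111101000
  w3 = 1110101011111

w2

w1:
  start at S4
  read '1': S4 → S3
  read '0': S3 → S2
  read '0': S2 → S1
  read '1': S1 → S5
  read '0': S5 → S2
  read '1': S2 → S2
  read '1': S2 → S2
  read '1': S2 → S2
  read '1': S2 → S2
  end S2, rejected
w2:
  start at S4
  read '1': S4 → S3
  read '1': S3 → S1
  read '1': S1 → S5
  read '1': S5 → S4
  read '0': S4 → S5
  read '1': S5 → S4
  read '0': S4 → S5
  read '0': S5 → S2
  read '0': S2 → S1
  end S1, accepted
w3:
  start at S4
  read '1': S4 → S3
  read '1': S3 → S1
  read '1': S1 → S5
  read '0': S5 → S2
  read '1': S2 → S2
  read '0': S2 → S1
  read '1': S1 → S5
  read '0': S5 → S2
  read '1': S2 → S2
  read '1': S2 → S2
  read '1': S2 → S2
  read '1': S2 → S2
  read '1': S2 → S2
  end S2, rejected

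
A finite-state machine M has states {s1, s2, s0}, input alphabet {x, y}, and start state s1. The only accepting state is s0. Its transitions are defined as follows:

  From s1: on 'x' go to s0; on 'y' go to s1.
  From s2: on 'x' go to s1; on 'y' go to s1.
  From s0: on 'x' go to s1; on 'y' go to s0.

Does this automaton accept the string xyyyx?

No

start at s1
read 'x': s1 → s0
read 'y': s0 → s0
read 'y': s0 → s0
read 'y': s0 → s0
read 'x': s0 → s1
End state s1 is not accepting.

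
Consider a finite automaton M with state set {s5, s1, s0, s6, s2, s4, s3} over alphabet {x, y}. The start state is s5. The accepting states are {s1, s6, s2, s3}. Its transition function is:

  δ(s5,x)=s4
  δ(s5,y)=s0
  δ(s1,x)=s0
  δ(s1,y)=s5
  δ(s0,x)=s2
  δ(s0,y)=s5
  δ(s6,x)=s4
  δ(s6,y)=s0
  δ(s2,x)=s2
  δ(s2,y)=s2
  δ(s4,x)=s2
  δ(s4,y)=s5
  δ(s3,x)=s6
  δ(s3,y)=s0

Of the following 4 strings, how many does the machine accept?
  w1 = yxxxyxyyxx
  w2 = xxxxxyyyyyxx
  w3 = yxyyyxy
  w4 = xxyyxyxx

4

w1:
  start at s5
  read 'y': s5 → s0
  read 'x': s0 → s2
  read 'x': s2 → s2
  read 'x': s2 → s2
  read 'y': s2 → s2
  read 'x': s2 → s2
  read 'y': s2 → s2
  read 'y': s2 → s2
  read 'x': s2 → s2
  read 'x': s2 → s2
  end s2, accepted
w2:
  start at s5
  read 'x': s5 → s4
  read 'x': s4 → s2
  read 'x': s2 → s2
  read 'x': s2 → s2
  read 'x': s2 → s2
  read 'y': s2 → s2
  read 'y': s2 → s2
  read 'y': s2 → s2
  read 'y': s2 → s2
  read 'y': s2 → s2
  read 'x': s2 → s2
  read 'x': s2 → s2
  end s2, accepted
w3:
  start at s5
  read 'y': s5 → s0
  read 'x': s0 → s2
  read 'y': s2 → s2
  read 'y': s2 → s2
  read 'y': s2 → s2
  read 'x': s2 → s2
  read 'y': s2 → s2
  end s2, accepted
w4:
  start at s5
  read 'x': s5 → s4
  read 'x': s4 → s2
  read 'y': s2 → s2
  read 'y': s2 → s2
  read 'x': s2 → s2
  read 'y': s2 → s2
  read 'x': s2 → s2
  read 'x': s2 → s2
  end s2, accepted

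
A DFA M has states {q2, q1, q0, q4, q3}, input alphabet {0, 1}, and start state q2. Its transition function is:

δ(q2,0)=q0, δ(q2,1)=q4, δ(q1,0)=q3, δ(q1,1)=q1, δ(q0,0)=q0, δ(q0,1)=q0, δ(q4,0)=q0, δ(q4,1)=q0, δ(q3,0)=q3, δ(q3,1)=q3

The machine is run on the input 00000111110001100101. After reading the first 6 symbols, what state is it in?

q2 → q0 → q0 → q0 → q0 → q0 → q0
After 6 symbols: q0.

q0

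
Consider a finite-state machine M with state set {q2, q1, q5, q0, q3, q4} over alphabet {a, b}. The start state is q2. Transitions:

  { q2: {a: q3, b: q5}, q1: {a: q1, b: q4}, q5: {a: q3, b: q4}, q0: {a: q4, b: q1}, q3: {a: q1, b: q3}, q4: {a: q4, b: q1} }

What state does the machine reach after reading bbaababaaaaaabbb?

start at q2
read 'b': q2 → q5
read 'b': q5 → q4
read 'a': q4 → q4
read 'a': q4 → q4
read 'b': q4 → q1
read 'a': q1 → q1
read 'b': q1 → q4
read 'a': q4 → q4
read 'a': q4 → q4
read 'a': q4 → q4
read 'a': q4 → q4
read 'a': q4 → q4
read 'a': q4 → q4
read 'b': q4 → q1
read 'b': q1 → q4
read 'b': q4 → q1

q1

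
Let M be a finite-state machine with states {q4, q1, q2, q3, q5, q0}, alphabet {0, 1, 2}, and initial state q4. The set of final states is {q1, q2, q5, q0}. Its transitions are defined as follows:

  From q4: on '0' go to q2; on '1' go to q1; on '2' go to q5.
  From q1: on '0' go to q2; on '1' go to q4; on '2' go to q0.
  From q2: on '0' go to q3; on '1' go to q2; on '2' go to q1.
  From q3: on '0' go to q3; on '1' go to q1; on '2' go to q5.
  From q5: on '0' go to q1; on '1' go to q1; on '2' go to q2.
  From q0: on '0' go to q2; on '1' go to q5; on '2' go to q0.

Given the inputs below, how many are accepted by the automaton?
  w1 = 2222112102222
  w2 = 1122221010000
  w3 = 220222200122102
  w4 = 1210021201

2

w1:
  start at q4
  read '2': q4 → q5
  read '2': q5 → q2
  read '2': q2 → q1
  read '2': q1 → q0
  read '1': q0 → q5
  read '1': q5 → q1
  read '2': q1 → q0
  read '1': q0 → q5
  read '0': q5 → q1
  read '2': q1 → q0
  read '2': q0 → q0
  read '2': q0 → q0
  read '2': q0 → q0
  end q0, accepted
w2:
  start at q4
  read '1': q4 → q1
  read '1': q1 → q4
  read '2': q4 → q5
  read '2': q5 → q2
  read '2': q2 → q1
  read '2': q1 → q0
  read '1': q0 → q5
  read '0': q5 → q1
  read '1': q1 → q4
  read '0': q4 → q2
  read '0': q2 → q3
  read '0': q3 → q3
  read '0': q3 → q3
  end q3, rejected
w3:
  start at q4
  read '2': q4 → q5
  read '2': q5 → q2
  read '0': q2 → q3
  read '2': q3 → q5
  read '2': q5 → q2
  read '2': q2 → q1
  read '2': q1 → q0
  read '0': q0 → q2
  read '0': q2 → q3
  read '1': q3 → q1
  read '2': q1 → q0
  read '2': q0 → q0
  read '1': q0 → q5
  read '0': q5 → q1
  read '2': q1 → q0
  end q0, accepted
w4:
  start at q4
  read '1': q4 → q1
  read '2': q1 → q0
  read '1': q0 → q5
  read '0': q5 → q1
  read '0': q1 → q2
  read '2': q2 → q1
  read '1': q1 → q4
  read '2': q4 → q5
  read '0': q5 → q1
  read '1': q1 → q4
  end q4, rejected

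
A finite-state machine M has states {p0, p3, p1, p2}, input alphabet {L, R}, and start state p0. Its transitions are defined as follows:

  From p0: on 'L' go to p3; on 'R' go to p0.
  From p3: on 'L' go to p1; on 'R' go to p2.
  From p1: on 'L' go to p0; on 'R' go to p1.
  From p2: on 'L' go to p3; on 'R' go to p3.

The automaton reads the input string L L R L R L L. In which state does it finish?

p1

p0 → p3 → p1 → p1 → p0 → p0 → p3 → p1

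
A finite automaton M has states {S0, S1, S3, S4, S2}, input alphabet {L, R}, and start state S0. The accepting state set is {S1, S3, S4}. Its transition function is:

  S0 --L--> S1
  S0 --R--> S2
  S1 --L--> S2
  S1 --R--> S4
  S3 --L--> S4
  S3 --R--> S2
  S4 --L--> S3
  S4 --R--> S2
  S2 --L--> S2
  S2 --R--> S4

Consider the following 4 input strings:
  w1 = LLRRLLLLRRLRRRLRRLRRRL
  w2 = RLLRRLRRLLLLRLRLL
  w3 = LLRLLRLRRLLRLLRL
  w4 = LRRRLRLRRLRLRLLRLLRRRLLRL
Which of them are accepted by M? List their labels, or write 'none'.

w1:
  start at S0
  read 'L': S0 → S1
  read 'L': S1 → S2
  read 'R': S2 → S4
  read 'R': S4 → S2
  read 'L': S2 → S2
  read 'L': S2 → S2
  read 'L': S2 → S2
  read 'L': S2 → S2
  read 'R': S2 → S4
  read 'R': S4 → S2
  read 'L': S2 → S2
  read 'R': S2 → S4
  read 'R': S4 → S2
  read 'R': S2 → S4
  read 'L': S4 → S3
  read 'R': S3 → S2
  read 'R': S2 → S4
  read 'L': S4 → S3
  read 'R': S3 → S2
  read 'R': S2 → S4
  read 'R': S4 → S2
  read 'L': S2 → S2
  end S2, rejected
w2:
  start at S0
  read 'R': S0 → S2
  read 'L': S2 → S2
  read 'L': S2 → S2
  read 'R': S2 → S4
  read 'R': S4 → S2
  read 'L': S2 → S2
  read 'R': S2 → S4
  read 'R': S4 → S2
  read 'L': S2 → S2
  read 'L': S2 → S2
  read 'L': S2 → S2
  read 'L': S2 → S2
  read 'R': S2 → S4
  read 'L': S4 → S3
  read 'R': S3 → S2
  read 'L': S2 → S2
  read 'L': S2 → S2
  end S2, rejected
w3:
  start at S0
  read 'L': S0 → S1
  read 'L': S1 → S2
  read 'R': S2 → S4
  read 'L': S4 → S3
  read 'L': S3 → S4
  read 'R': S4 → S2
  read 'L': S2 → S2
  read 'R': S2 → S4
  read 'R': S4 → S2
  read 'L': S2 → S2
  read 'L': S2 → S2
  read 'R': S2 → S4
  read 'L': S4 → S3
  read 'L': S3 → S4
  read 'R': S4 → S2
  read 'L': S2 → S2
  end S2, rejected
w4:
  start at S0
  read 'L': S0 → S1
  read 'R': S1 → S4
  read 'R': S4 → S2
  read 'R': S2 → S4
  read 'L': S4 → S3
  read 'R': S3 → S2
  read 'L': S2 → S2
  read 'R': S2 → S4
  read 'R': S4 → S2
  read 'L': S2 → S2
  read 'R': S2 → S4
  read 'L': S4 → S3
  read 'R': S3 → S2
  read 'L': S2 → S2
  read 'L': S2 → S2
  read 'R': S2 → S4
  read 'L': S4 → S3
  read 'L': S3 → S4
  read 'R': S4 → S2
  read 'R': S2 → S4
  read 'R': S4 → S2
  read 'L': S2 → S2
  read 'L': S2 → S2
  read 'R': S2 → S4
  read 'L': S4 → S3
  end S3, accepted

w4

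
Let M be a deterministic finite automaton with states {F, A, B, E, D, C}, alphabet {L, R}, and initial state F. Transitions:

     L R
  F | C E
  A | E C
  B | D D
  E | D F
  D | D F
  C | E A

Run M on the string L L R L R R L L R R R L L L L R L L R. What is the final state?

F

start at F
read 'L': F → C
read 'L': C → E
read 'R': E → F
read 'L': F → C
read 'R': C → A
read 'R': A → C
read 'L': C → E
read 'L': E → D
read 'R': D → F
read 'R': F → E
read 'R': E → F
read 'L': F → C
read 'L': C → E
read 'L': E → D
read 'L': D → D
read 'R': D → F
read 'L': F → C
read 'L': C → E
read 'R': E → F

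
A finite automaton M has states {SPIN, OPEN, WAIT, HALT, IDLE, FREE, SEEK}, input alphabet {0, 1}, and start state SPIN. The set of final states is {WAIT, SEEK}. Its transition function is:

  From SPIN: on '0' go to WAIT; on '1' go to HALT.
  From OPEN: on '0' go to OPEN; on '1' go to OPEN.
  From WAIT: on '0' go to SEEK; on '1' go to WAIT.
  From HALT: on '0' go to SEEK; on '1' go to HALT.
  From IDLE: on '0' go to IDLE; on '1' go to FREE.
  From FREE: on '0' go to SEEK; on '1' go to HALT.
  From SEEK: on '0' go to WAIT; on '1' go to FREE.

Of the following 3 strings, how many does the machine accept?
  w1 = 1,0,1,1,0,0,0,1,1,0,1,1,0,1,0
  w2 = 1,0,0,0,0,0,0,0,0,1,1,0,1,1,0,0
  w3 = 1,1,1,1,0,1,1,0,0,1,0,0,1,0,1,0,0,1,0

w1:
  start at SPIN
  read '1': SPIN → HALT
  read '0': HALT → SEEK
  read '1': SEEK → FREE
  read '1': FREE → HALT
  read '0': HALT → SEEK
  read '0': SEEK → WAIT
  read '0': WAIT → SEEK
  read '1': SEEK → FREE
  read '1': FREE → HALT
  read '0': HALT → SEEK
  read '1': SEEK → FREE
  read '1': FREE → HALT
  read '0': HALT → SEEK
  read '1': SEEK → FREE
  read '0': FREE → SEEK
  end SEEK, accepted
w2:
  start at SPIN
  read '1': SPIN → HALT
  read '0': HALT → SEEK
  read '0': SEEK → WAIT
  read '0': WAIT → SEEK
  read '0': SEEK → WAIT
  read '0': WAIT → SEEK
  read '0': SEEK → WAIT
  read '0': WAIT → SEEK
  read '0': SEEK → WAIT
  read '1': WAIT → WAIT
  read '1': WAIT → WAIT
  read '0': WAIT → SEEK
  read '1': SEEK → FREE
  read '1': FREE → HALT
  read '0': HALT → SEEK
  read '0': SEEK → WAIT
  end WAIT, accepted
w3:
  start at SPIN
  read '1': SPIN → HALT
  read '1': HALT → HALT
  read '1': HALT → HALT
  read '1': HALT → HALT
  read '0': HALT → SEEK
  read '1': SEEK → FREE
  read '1': FREE → HALT
  read '0': HALT → SEEK
  read '0': SEEK → WAIT
  read '1': WAIT → WAIT
  read '0': WAIT → SEEK
  read '0': SEEK → WAIT
  read '1': WAIT → WAIT
  read '0': WAIT → SEEK
  read '1': SEEK → FREE
  read '0': FREE → SEEK
  read '0': SEEK → WAIT
  read '1': WAIT → WAIT
  read '0': WAIT → SEEK
  end SEEK, accepted

3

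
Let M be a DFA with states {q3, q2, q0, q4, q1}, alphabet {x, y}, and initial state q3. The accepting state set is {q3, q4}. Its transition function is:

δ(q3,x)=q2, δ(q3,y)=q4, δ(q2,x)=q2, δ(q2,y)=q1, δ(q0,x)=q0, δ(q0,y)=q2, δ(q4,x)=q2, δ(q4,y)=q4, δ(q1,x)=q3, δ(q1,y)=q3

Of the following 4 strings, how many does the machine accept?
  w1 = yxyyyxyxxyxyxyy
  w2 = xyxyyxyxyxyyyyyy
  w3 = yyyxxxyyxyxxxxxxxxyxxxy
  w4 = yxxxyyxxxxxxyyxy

2

w1: q3 → q4 → q2 → q1 → q3 → q4 → q2 → q1 → q3 → q2 → q1 → q3 → q4 → q2 → q1 → q3  → end q3, accepted
w2: q3 → q2 → q1 → q3 → q4 → q4 → q2 → q1 → q3 → q4 → q2 → q1 → q3 → q4 → q4 → q4 → q4  → end q4, accepted
w3: q3 → q4 → q4 → q4 → q2 → q2 → q2 → q1 → q3 → q2 → q1 → q3 → q2 → q2 → q2 → q2 → q2 → q2 → q2 → q1 → q3 → q2 → q2 → q1  → end q1, rejected
w4: q3 → q4 → q2 → q2 → q2 → q1 → q3 → q2 → q2 → q2 → q2 → q2 → q2 → q1 → q3 → q2 → q1  → end q1, rejected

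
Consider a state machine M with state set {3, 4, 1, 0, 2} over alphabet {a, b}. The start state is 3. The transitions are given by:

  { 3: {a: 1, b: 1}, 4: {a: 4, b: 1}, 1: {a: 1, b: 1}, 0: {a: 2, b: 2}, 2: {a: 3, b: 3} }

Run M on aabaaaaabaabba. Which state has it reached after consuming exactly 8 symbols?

1

3 → 1 → 1 → 1 → 1 → 1 → 1 → 1 → 1
After 8 symbols: 1.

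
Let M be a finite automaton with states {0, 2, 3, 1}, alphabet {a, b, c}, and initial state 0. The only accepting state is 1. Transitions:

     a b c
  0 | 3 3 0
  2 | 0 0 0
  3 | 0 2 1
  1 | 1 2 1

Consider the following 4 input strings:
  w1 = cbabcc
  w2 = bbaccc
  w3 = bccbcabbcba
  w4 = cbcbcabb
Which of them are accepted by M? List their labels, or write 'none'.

w1

w1: 0 → 0 → 3 → 0 → 3 → 1 → 1  → end 1, accepted
w2: 0 → 3 → 2 → 0 → 0 → 0 → 0  → end 0, rejected
w3: 0 → 3 → 1 → 1 → 2 → 0 → 3 → 2 → 0 → 0 → 3 → 0  → end 0, rejected
w4: 0 → 0 → 3 → 1 → 2 → 0 → 3 → 2 → 0  → end 0, rejected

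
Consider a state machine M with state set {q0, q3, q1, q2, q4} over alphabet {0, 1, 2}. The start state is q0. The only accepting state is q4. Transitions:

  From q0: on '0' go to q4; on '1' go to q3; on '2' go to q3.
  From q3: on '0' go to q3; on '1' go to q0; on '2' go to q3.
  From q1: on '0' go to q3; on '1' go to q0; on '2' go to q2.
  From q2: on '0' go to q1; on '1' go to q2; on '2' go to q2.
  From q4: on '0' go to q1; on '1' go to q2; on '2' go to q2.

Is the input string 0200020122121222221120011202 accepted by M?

start at q0
read '0': q0 → q4
read '2': q4 → q2
read '0': q2 → q1
read '0': q1 → q3
read '0': q3 → q3
read '2': q3 → q3
read '0': q3 → q3
read '1': q3 → q0
read '2': q0 → q3
read '2': q3 → q3
read '1': q3 → q0
read '2': q0 → q3
read '1': q3 → q0
read '2': q0 → q3
read '2': q3 → q3
read '2': q3 → q3
read '2': q3 → q3
read '2': q3 → q3
read '1': q3 → q0
read '1': q0 → q3
read '2': q3 → q3
read '0': q3 → q3
read '0': q3 → q3
read '1': q3 → q0
read '1': q0 → q3
read '2': q3 → q3
read '0': q3 → q3
read '2': q3 → q3
End state q3 is not accepting.

No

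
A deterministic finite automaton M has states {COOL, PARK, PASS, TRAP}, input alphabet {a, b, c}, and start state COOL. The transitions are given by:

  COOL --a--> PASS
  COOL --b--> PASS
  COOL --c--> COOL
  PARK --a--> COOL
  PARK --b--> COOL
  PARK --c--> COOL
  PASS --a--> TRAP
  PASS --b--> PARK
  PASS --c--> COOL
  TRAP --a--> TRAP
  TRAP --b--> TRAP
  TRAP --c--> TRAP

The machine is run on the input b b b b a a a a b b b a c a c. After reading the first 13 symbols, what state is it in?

start at COOL
read 'b': COOL → PASS
read 'b': PASS → PARK
read 'b': PARK → COOL
read 'b': COOL → PASS
read 'a': PASS → TRAP
read 'a': TRAP → TRAP
read 'a': TRAP → TRAP
read 'a': TRAP → TRAP
read 'b': TRAP → TRAP
read 'b': TRAP → TRAP
read 'b': TRAP → TRAP
read 'a': TRAP → TRAP
read 'c': TRAP → TRAP
After 13 symbols: TRAP.

TRAP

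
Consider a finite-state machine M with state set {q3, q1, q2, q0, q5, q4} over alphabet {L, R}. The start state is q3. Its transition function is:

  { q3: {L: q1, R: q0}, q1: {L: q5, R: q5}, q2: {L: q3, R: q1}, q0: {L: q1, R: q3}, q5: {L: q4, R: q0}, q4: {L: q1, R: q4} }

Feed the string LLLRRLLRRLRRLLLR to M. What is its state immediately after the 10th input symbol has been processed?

q3 → q1 → q5 → q4 → q4 → q4 → q1 → q5 → q0 → q3 → q1
After 10 symbols: q1.

q1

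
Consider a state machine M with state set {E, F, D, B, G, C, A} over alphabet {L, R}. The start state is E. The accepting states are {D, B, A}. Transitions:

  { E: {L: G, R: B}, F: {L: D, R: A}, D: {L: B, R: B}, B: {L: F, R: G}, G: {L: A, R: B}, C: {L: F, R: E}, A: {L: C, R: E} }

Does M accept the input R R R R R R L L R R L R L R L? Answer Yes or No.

No

E → B → G → B → G → B → G → A → C → E → B → F → A → C → E → G
End state G is not accepting.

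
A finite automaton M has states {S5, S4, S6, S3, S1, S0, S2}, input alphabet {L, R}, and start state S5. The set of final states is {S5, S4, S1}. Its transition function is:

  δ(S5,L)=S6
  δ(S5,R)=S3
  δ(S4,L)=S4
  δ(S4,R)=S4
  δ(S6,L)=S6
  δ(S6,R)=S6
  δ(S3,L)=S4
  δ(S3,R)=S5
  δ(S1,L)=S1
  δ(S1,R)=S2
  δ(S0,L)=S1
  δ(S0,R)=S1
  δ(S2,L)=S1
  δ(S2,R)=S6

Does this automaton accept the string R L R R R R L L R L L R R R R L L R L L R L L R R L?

Yes

start at S5
read 'R': S5 → S3
read 'L': S3 → S4
read 'R': S4 → S4
read 'R': S4 → S4
read 'R': S4 → S4
read 'R': S4 → S4
read 'L': S4 → S4
read 'L': S4 → S4
read 'R': S4 → S4
read 'L': S4 → S4
read 'L': S4 → S4
read 'R': S4 → S4
read 'R': S4 → S4
read 'R': S4 → S4
read 'R': S4 → S4
read 'L': S4 → S4
read 'L': S4 → S4
read 'R': S4 → S4
read 'L': S4 → S4
read 'L': S4 → S4
read 'R': S4 → S4
read 'L': S4 → S4
read 'L': S4 → S4
read 'R': S4 → S4
read 'R': S4 → S4
read 'L': S4 → S4
End state S4 is accepting.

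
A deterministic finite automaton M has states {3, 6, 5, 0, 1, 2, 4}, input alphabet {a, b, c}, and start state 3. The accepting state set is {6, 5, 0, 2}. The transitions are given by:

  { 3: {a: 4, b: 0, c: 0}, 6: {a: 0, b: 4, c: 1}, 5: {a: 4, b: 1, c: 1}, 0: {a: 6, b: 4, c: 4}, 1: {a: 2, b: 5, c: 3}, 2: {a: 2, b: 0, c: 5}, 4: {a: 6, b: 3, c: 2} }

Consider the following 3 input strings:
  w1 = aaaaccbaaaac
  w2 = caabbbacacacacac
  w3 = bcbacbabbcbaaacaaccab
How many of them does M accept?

2

w1: Trace: 3 -a-> 4 -a-> 6 -a-> 0 -a-> 6 -c-> 1 -c-> 3 -b-> 0 -a-> 6 -a-> 0 -a-> 6 -a-> 0 -c-> 4  → end 4, rejected
w2: Trace: 3 -c-> 0 -a-> 6 -a-> 0 -b-> 4 -b-> 3 -b-> 0 -a-> 6 -c-> 1 -a-> 2 -c-> 5 -a-> 4 -c-> 2 -a-> 2 -c-> 5 -a-> 4 -c-> 2  → end 2, accepted
w3: Trace: 3 -b-> 0 -c-> 4 -b-> 3 -a-> 4 -c-> 2 -b-> 0 -a-> 6 -b-> 4 -b-> 3 -c-> 0 -b-> 4 -a-> 6 -a-> 0 -a-> 6 -c-> 1 -a-> 2 -a-> 2 -c-> 5 -c-> 1 -a-> 2 -b-> 0  → end 0, accepted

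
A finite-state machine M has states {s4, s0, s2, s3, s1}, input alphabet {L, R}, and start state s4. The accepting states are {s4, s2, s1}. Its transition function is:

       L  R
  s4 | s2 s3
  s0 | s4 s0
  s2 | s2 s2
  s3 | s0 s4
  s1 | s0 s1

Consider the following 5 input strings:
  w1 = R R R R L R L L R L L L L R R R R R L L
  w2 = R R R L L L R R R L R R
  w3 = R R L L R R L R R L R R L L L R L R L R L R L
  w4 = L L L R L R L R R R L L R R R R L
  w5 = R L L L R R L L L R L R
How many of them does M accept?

w1: Trace: s4 -R-> s3 -R-> s4 -R-> s3 -R-> s4 -L-> s2 -R-> s2 -L-> s2 -L-> s2 -R-> s2 -L-> s2 -L-> s2 -L-> s2 -L-> s2 -R-> s2 -R-> s2 -R-> s2 -R-> s2 -R-> s2 -L-> s2 -L-> s2  → end s2, accepted
w2: Trace: s4 -R-> s3 -R-> s4 -R-> s3 -L-> s0 -L-> s4 -L-> s2 -R-> s2 -R-> s2 -R-> s2 -L-> s2 -R-> s2 -R-> s2  → end s2, accepted
w3: Trace: s4 -R-> s3 -R-> s4 -L-> s2 -L-> s2 -R-> s2 -R-> s2 -L-> s2 -R-> s2 -R-> s2 -L-> s2 -R-> s2 -R-> s2 -L-> s2 -L-> s2 -L-> s2 -R-> s2 -L-> s2 -R-> s2 -L-> s2 -R-> s2 -L-> s2 -R-> s2 -L-> s2  → end s2, accepted
w4: Trace: s4 -L-> s2 -L-> s2 -L-> s2 -R-> s2 -L-> s2 -R-> s2 -L-> s2 -R-> s2 -R-> s2 -R-> s2 -L-> s2 -L-> s2 -R-> s2 -R-> s2 -R-> s2 -R-> s2 -L-> s2  → end s2, accepted
w5: Trace: s4 -R-> s3 -L-> s0 -L-> s4 -L-> s2 -R-> s2 -R-> s2 -L-> s2 -L-> s2 -L-> s2 -R-> s2 -L-> s2 -R-> s2  → end s2, accepted

5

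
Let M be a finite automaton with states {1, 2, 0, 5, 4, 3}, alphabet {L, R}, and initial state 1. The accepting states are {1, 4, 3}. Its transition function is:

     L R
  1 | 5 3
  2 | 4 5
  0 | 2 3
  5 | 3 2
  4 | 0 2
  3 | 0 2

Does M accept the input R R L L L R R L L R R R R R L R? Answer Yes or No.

Trace: 1 -R-> 3 -R-> 2 -L-> 4 -L-> 0 -L-> 2 -R-> 5 -R-> 2 -L-> 4 -L-> 0 -R-> 3 -R-> 2 -R-> 5 -R-> 2 -R-> 5 -L-> 3 -R-> 2
End state 2 is not accepting.

No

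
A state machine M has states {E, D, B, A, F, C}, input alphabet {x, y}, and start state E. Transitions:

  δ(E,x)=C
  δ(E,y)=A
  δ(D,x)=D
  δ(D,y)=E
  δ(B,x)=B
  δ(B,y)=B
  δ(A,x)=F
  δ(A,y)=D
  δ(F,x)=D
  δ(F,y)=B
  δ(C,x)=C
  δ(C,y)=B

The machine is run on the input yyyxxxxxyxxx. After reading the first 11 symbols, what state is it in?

B

start at E
read 'y': E → A
read 'y': A → D
read 'y': D → E
read 'x': E → C
read 'x': C → C
read 'x': C → C
read 'x': C → C
read 'x': C → C
read 'y': C → B
read 'x': B → B
read 'x': B → B
After 11 symbols: B.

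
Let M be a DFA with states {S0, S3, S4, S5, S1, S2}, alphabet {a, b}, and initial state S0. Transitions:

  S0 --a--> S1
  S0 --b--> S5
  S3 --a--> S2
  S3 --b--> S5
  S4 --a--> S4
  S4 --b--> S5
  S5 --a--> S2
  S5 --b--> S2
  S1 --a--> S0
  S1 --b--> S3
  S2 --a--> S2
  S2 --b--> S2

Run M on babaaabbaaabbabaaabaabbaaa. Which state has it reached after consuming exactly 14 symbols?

S0 → S5 → S2 → S2 → S2 → S2 → S2 → S2 → S2 → S2 → S2 → S2 → S2 → S2 → S2
After 14 symbols: S2.

S2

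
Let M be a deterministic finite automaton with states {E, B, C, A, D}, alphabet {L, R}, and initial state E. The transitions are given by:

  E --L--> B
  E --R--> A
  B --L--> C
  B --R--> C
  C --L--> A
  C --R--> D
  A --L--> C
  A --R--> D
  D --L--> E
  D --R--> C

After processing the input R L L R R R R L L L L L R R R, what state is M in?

Trace: E -R-> A -L-> C -L-> A -R-> D -R-> C -R-> D -R-> C -L-> A -L-> C -L-> A -L-> C -L-> A -R-> D -R-> C -R-> D

D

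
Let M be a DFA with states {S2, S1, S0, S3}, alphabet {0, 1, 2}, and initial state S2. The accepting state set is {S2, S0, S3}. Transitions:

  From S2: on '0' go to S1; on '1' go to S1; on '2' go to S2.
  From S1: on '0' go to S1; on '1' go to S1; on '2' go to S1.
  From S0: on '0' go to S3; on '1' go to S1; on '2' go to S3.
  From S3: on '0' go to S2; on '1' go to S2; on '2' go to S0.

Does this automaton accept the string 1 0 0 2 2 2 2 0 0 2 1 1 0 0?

Trace: S2 -1-> S1 -0-> S1 -0-> S1 -2-> S1 -2-> S1 -2-> S1 -2-> S1 -0-> S1 -0-> S1 -2-> S1 -1-> S1 -1-> S1 -0-> S1 -0-> S1
End state S1 is not accepting.

No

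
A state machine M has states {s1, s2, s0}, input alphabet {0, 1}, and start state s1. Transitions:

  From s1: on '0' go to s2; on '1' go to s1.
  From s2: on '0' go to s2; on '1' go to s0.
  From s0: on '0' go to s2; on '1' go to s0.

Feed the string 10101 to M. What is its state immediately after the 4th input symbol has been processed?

s1 → s1 → s2 → s0 → s2
After 4 symbols: s2.

s2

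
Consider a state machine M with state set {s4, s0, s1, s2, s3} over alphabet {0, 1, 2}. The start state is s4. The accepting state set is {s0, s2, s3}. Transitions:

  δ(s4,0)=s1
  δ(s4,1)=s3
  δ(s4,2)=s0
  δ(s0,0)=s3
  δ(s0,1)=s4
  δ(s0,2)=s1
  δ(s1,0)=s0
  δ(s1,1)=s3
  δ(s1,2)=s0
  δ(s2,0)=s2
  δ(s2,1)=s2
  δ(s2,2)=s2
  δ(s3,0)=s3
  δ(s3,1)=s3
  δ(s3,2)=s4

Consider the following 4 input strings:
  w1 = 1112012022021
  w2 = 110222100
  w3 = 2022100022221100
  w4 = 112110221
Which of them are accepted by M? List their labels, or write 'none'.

w1: s4 → s3 → s3 → s3 → s4 → s1 → s3 → s4 → s1 → s0 → s1 → s0 → s1 → s3  → end s3, accepted
w2: s4 → s3 → s3 → s3 → s4 → s0 → s1 → s3 → s3 → s3  → end s3, accepted
w3: s4 → s0 → s3 → s4 → s0 → s4 → s1 → s0 → s3 → s4 → s0 → s1 → s0 → s4 → s3 → s3 → s3  → end s3, accepted
w4: s4 → s3 → s3 → s4 → s3 → s3 → s3 → s4 → s0 → s4  → end s4, rejected

w1, w2, w3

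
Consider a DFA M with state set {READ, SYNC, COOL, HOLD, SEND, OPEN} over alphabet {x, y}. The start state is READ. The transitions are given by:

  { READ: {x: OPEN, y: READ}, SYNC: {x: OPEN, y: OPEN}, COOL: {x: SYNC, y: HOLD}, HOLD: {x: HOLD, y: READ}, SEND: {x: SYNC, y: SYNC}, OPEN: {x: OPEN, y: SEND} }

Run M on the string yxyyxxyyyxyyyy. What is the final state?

start at READ
read 'y': READ → READ
read 'x': READ → OPEN
read 'y': OPEN → SEND
read 'y': SEND → SYNC
read 'x': SYNC → OPEN
read 'x': OPEN → OPEN
read 'y': OPEN → SEND
read 'y': SEND → SYNC
read 'y': SYNC → OPEN
read 'x': OPEN → OPEN
read 'y': OPEN → SEND
read 'y': SEND → SYNC
read 'y': SYNC → OPEN
read 'y': OPEN → SEND

SEND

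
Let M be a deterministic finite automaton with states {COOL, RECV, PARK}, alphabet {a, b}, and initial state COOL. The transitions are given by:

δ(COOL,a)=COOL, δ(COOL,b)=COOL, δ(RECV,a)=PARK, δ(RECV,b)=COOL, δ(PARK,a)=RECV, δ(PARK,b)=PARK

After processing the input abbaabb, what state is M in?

COOL → COOL → COOL → COOL → COOL → COOL → COOL → COOL

COOL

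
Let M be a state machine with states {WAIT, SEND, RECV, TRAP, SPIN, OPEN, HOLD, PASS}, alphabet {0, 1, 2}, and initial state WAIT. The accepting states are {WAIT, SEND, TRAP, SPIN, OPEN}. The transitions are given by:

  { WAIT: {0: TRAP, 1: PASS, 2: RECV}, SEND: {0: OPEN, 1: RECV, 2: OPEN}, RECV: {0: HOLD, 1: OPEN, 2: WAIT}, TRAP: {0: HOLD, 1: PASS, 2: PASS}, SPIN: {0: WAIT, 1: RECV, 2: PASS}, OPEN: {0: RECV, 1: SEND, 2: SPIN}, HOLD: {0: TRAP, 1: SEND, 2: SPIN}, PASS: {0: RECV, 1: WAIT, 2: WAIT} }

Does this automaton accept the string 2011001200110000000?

No

Trace: WAIT -2-> RECV -0-> HOLD -1-> SEND -1-> RECV -0-> HOLD -0-> TRAP -1-> PASS -2-> WAIT -0-> TRAP -0-> HOLD -1-> SEND -1-> RECV -0-> HOLD -0-> TRAP -0-> HOLD -0-> TRAP -0-> HOLD -0-> TRAP -0-> HOLD
End state HOLD is not accepting.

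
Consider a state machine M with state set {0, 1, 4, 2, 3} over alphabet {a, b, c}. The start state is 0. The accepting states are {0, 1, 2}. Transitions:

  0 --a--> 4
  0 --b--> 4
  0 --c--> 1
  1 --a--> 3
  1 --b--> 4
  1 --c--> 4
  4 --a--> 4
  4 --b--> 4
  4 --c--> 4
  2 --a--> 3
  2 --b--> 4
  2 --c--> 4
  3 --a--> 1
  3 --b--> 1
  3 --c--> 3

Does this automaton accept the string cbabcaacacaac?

No

start at 0
read 'c': 0 → 1
read 'b': 1 → 4
read 'a': 4 → 4
read 'b': 4 → 4
read 'c': 4 → 4
read 'a': 4 → 4
read 'a': 4 → 4
read 'c': 4 → 4
read 'a': 4 → 4
read 'c': 4 → 4
read 'a': 4 → 4
read 'a': 4 → 4
read 'c': 4 → 4
End state 4 is not accepting.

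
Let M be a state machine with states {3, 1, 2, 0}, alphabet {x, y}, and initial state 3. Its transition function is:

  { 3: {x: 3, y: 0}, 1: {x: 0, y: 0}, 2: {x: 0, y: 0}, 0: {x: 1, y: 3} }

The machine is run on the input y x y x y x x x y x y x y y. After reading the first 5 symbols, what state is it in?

Trace: 3 -y-> 0 -x-> 1 -y-> 0 -x-> 1 -y-> 0
After 5 symbols: 0.

0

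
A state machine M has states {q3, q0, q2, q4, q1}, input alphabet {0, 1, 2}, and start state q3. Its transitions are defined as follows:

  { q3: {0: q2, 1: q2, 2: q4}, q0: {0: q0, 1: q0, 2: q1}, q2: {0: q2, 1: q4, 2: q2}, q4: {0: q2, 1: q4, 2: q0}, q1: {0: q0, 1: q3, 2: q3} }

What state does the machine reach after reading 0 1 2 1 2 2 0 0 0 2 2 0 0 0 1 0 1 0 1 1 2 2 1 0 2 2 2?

q3 → q2 → q4 → q0 → q0 → q1 → q3 → q2 → q2 → q2 → q2 → q2 → q2 → q2 → q2 → q4 → q2 → q4 → q2 → q4 → q4 → q0 → q1 → q3 → q2 → q2 → q2 → q2

q2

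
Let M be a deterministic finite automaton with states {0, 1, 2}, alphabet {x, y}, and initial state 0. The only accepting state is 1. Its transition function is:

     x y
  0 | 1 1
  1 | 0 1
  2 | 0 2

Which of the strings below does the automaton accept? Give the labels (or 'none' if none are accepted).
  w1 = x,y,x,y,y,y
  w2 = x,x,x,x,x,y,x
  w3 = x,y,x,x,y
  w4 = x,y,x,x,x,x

w1: Trace: 0 -x-> 1 -y-> 1 -x-> 0 -y-> 1 -y-> 1 -y-> 1  → end 1, accepted
w2: Trace: 0 -x-> 1 -x-> 0 -x-> 1 -x-> 0 -x-> 1 -y-> 1 -x-> 0  → end 0, rejected
w3: Trace: 0 -x-> 1 -y-> 1 -x-> 0 -x-> 1 -y-> 1  → end 1, accepted
w4: Trace: 0 -x-> 1 -y-> 1 -x-> 0 -x-> 1 -x-> 0 -x-> 1  → end 1, accepted

w1, w3, w4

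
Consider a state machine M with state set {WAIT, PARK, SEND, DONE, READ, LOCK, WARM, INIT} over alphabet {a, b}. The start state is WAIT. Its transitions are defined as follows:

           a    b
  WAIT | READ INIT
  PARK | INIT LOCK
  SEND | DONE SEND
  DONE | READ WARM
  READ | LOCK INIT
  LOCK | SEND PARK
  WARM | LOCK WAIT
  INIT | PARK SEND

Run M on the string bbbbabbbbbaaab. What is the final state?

PARK

start at WAIT
read 'b': WAIT → INIT
read 'b': INIT → SEND
read 'b': SEND → SEND
read 'b': SEND → SEND
read 'a': SEND → DONE
read 'b': DONE → WARM
read 'b': WARM → WAIT
read 'b': WAIT → INIT
read 'b': INIT → SEND
read 'b': SEND → SEND
read 'a': SEND → DONE
read 'a': DONE → READ
read 'a': READ → LOCK
read 'b': LOCK → PARK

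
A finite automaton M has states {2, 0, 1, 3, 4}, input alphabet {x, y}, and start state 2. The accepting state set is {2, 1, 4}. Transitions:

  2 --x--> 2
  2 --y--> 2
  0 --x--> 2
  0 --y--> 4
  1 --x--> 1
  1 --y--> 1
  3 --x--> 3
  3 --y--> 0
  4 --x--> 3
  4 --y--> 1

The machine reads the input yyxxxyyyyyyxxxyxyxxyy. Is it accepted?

start at 2
read 'y': 2 → 2
read 'y': 2 → 2
read 'x': 2 → 2
read 'x': 2 → 2
read 'x': 2 → 2
read 'y': 2 → 2
read 'y': 2 → 2
read 'y': 2 → 2
read 'y': 2 → 2
read 'y': 2 → 2
read 'y': 2 → 2
read 'x': 2 → 2
read 'x': 2 → 2
read 'x': 2 → 2
read 'y': 2 → 2
read 'x': 2 → 2
read 'y': 2 → 2
read 'x': 2 → 2
read 'x': 2 → 2
read 'y': 2 → 2
read 'y': 2 → 2
End state 2 is accepting.

Yes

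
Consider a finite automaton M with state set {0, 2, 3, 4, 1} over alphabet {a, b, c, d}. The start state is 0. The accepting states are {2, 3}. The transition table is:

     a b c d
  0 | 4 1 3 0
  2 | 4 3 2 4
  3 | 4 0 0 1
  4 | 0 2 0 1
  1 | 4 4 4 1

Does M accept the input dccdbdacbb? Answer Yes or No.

No

0 → 0 → 3 → 0 → 0 → 1 → 1 → 4 → 0 → 1 → 4
End state 4 is not accepting.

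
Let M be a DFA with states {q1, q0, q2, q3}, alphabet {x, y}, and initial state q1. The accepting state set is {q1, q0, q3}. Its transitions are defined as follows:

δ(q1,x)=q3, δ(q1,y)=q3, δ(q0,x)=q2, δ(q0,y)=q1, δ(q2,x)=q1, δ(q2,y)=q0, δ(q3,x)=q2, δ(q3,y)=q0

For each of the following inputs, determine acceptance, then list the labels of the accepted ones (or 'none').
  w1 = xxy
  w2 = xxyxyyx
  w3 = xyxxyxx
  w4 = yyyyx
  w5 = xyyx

w1, w2, w3, w5

w1: q1 → q3 → q2 → q0  → end q0, accepted
w2: q1 → q3 → q2 → q0 → q2 → q0 → q1 → q3  → end q3, accepted
w3: q1 → q3 → q0 → q2 → q1 → q3 → q2 → q1  → end q1, accepted
w4: q1 → q3 → q0 → q1 → q3 → q2  → end q2, rejected
w5: q1 → q3 → q0 → q1 → q3  → end q3, accepted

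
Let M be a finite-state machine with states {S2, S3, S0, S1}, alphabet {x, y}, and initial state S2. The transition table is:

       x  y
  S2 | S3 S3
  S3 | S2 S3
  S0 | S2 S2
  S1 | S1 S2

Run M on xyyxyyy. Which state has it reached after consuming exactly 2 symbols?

start at S2
read 'x': S2 → S3
read 'y': S3 → S3
After 2 symbols: S3.

S3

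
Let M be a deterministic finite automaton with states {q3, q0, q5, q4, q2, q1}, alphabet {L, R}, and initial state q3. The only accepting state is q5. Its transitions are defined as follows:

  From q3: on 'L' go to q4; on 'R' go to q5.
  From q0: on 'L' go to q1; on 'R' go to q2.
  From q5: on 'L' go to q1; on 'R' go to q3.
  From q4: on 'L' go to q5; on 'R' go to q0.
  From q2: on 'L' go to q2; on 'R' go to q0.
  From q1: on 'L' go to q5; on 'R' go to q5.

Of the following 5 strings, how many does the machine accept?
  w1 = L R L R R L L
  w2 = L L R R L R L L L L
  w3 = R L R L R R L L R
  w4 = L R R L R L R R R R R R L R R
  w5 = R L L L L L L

w1: Trace: q3 -L-> q4 -R-> q0 -L-> q1 -R-> q5 -R-> q3 -L-> q4 -L-> q5  → end q5, accepted
w2: Trace: q3 -L-> q4 -L-> q5 -R-> q3 -R-> q5 -L-> q1 -R-> q5 -L-> q1 -L-> q5 -L-> q1 -L-> q5  → end q5, accepted
w3: Trace: q3 -R-> q5 -L-> q1 -R-> q5 -L-> q1 -R-> q5 -R-> q3 -L-> q4 -L-> q5 -R-> q3  → end q3, rejected
w4: Trace: q3 -L-> q4 -R-> q0 -R-> q2 -L-> q2 -R-> q0 -L-> q1 -R-> q5 -R-> q3 -R-> q5 -R-> q3 -R-> q5 -R-> q3 -L-> q4 -R-> q0 -R-> q2  → end q2, rejected
w5: Trace: q3 -R-> q5 -L-> q1 -L-> q5 -L-> q1 -L-> q5 -L-> q1 -L-> q5  → end q5, accepted

3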